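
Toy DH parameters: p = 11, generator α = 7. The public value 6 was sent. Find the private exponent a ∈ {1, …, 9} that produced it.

Try successive powers of 7 modulo 11:
7^1 ≡ 7
7^2 ≡ 5
7^3 ≡ 2
7^4 ≡ 3
7^5 ≡ 10
7^6 ≡ 4
7^7 ≡ 6
Found: a = 7.

7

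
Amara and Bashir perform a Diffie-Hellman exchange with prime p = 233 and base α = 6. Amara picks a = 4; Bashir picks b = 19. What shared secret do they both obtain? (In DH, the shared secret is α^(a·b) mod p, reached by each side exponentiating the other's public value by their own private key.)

49

Bashir sends B = α^b mod p = 6^19 mod 233.
6^1 ≡ 6 (mod 233)
6^2 = (6^1)^2 ≡ 6^2 = 36 ≡ 36 (mod 233)
6^4 = (6^2)^2 ≡ 36^2 = 1296 ≡ 131 (mod 233)
6^8 = (6^4)^2 ≡ 131^2 = 17161 ≡ 152 (mod 233)
6^16 = (6^8)^2 ≡ 152^2 = 23104 ≡ 37 (mod 233)
6^19 = 6^16 · 6^2 · 6^1 ≡ 37 · 36 · 6 ≡ 70 (mod 233).
So B = 70. Amara then computes K = B^a mod p = 70^4 mod 233.
70^1 ≡ 70 (mod 233)
70^2 = (70^1)^2 ≡ 70^2 = 4900 ≡ 7 (mod 233)
70^4 = (70^2)^2 ≡ 7^2 = 49 ≡ 49 (mod 233)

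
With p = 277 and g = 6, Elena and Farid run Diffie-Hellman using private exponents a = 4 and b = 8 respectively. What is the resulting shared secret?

147

Elena sends A = g^a mod p = 6^4 mod 277.
6^1 ≡ 6 (mod 277)
6^2 = (6^1)^2 ≡ 6^2 = 36 ≡ 36 (mod 277)
6^4 = (6^2)^2 ≡ 36^2 = 1296 ≡ 188 (mod 277)
So A = 188. Farid then computes K = A^b mod p = 188^8 mod 277.
188^1 ≡ 188 (mod 277)
188^2 = (188^1)^2 ≡ 188^2 = 35344 ≡ 165 (mod 277)
188^4 = (188^2)^2 ≡ 165^2 = 27225 ≡ 79 (mod 277)
188^8 = (188^4)^2 ≡ 79^2 = 6241 ≡ 147 (mod 277)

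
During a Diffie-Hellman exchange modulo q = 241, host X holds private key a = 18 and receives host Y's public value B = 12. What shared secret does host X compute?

Shared key K = 12^18 mod 241.
12^1 ≡ 12 (mod 241)
12^2 = (12^1)^2 ≡ 12^2 = 144 ≡ 144 (mod 241)
12^4 = (12^2)^2 ≡ 144^2 = 20736 ≡ 10 (mod 241)
12^8 = (12^4)^2 ≡ 10^2 = 100 ≡ 100 (mod 241)
12^16 = (12^8)^2 ≡ 100^2 = 10000 ≡ 119 (mod 241)
12^18 = 12^16 · 12^2 ≡ 119 · 144 ≡ 25 (mod 241).

25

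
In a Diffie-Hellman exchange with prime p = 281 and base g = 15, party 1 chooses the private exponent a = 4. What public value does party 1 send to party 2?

Public value = 15^4 mod 281.
15^1 ≡ 15 (mod 281)
15^2 = (15^1)^2 ≡ 15^2 = 225 ≡ 225 (mod 281)
15^4 = (15^2)^2 ≡ 225^2 = 50625 ≡ 45 (mod 281)

45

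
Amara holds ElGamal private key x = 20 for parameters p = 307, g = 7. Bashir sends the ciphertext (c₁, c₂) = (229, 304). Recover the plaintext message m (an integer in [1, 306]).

Shared mask s = c₁^x mod p = 229^20 mod 307.
229^1 ≡ 229 (mod 307)
229^2 = (229^1)^2 ≡ 229^2 = 52441 ≡ 251 (mod 307)
229^4 = (229^2)^2 ≡ 251^2 = 63001 ≡ 66 (mod 307)
229^8 = (229^4)^2 ≡ 66^2 = 4356 ≡ 58 (mod 307)
229^16 = (229^8)^2 ≡ 58^2 = 3364 ≡ 294 (mod 307)
229^20 = 229^16 · 229^4 ≡ 294 · 66 ≡ 63 (mod 307).
So s = 63; s⁻¹ ≡ 39 (mod 307).
m = c₂ · s⁻¹ mod 307 = 304 · 39 mod 307 = 190.

190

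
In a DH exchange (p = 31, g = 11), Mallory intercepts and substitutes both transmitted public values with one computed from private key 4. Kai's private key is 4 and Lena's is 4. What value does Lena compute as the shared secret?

Lena receives Mallory's public value M = 11^4 mod 31 instead of the honest one.
11^1 ≡ 11 (mod 31)
11^2 = (11^1)^2 ≡ 11^2 = 121 ≡ 28 (mod 31)
11^4 = (11^2)^2 ≡ 28^2 = 784 ≡ 9 (mod 31)
So M = 9. Lena computes K = M^4 mod 31.
9^1 ≡ 9 (mod 31)
9^2 = (9^1)^2 ≡ 9^2 = 81 ≡ 19 (mod 31)
9^4 = (9^2)^2 ≡ 19^2 = 361 ≡ 20 (mod 31)

20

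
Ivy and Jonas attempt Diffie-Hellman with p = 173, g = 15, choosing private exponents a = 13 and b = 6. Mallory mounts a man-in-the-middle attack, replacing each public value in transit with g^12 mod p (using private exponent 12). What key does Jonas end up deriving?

Jonas receives Mallory's public value M = 15^12 mod 173 instead of the honest one.
15^1 ≡ 15 (mod 173)
15^2 = (15^1)^2 ≡ 15^2 = 225 ≡ 52 (mod 173)
15^4 = (15^2)^2 ≡ 52^2 = 2704 ≡ 109 (mod 173)
15^8 = (15^4)^2 ≡ 109^2 = 11881 ≡ 117 (mod 173)
15^12 = 15^8 · 15^4 ≡ 117 · 109 ≡ 124 (mod 173).
So M = 124. Jonas computes K = M^6 mod 173.
124^1 ≡ 124 (mod 173)
124^2 = (124^1)^2 ≡ 124^2 = 15376 ≡ 152 (mod 173)
124^4 = (124^2)^2 ≡ 152^2 = 23104 ≡ 95 (mod 173)
124^6 = 124^4 · 124^2 ≡ 95 · 152 ≡ 81 (mod 173).

81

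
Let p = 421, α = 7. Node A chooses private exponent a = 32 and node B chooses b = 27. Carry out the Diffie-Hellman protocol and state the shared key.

290

Node A sends A = α^a mod p = 7^32 mod 421.
7^1 ≡ 7 (mod 421)
7^2 = (7^1)^2 ≡ 7^2 = 49 ≡ 49 (mod 421)
7^4 = (7^2)^2 ≡ 49^2 = 2401 ≡ 296 (mod 421)
7^8 = (7^4)^2 ≡ 296^2 = 87616 ≡ 48 (mod 421)
7^16 = (7^8)^2 ≡ 48^2 = 2304 ≡ 199 (mod 421)
7^32 = (7^16)^2 ≡ 199^2 = 39601 ≡ 27 (mod 421)
So A = 27. Node B then computes K = A^b mod p = 27^27 mod 421.
27^1 ≡ 27 (mod 421)
27^2 = (27^1)^2 ≡ 27^2 = 729 ≡ 308 (mod 421)
27^4 = (27^2)^2 ≡ 308^2 = 94864 ≡ 139 (mod 421)
27^8 = (27^4)^2 ≡ 139^2 = 19321 ≡ 376 (mod 421)
27^16 = (27^8)^2 ≡ 376^2 = 141376 ≡ 341 (mod 421)
27^27 = 27^16 · 27^8 · 27^2 · 27^1 ≡ 341 · 376 · 308 · 27 ≡ 290 (mod 421).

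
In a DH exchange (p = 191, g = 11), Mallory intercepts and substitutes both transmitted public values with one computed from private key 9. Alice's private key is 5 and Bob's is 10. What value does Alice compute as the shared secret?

Alice receives Mallory's public value M = 11^9 mod 191 instead of the honest one.
11^1 ≡ 11 (mod 191)
11^2 = (11^1)^2 ≡ 11^2 = 121 ≡ 121 (mod 191)
11^4 = (11^2)^2 ≡ 121^2 = 14641 ≡ 125 (mod 191)
11^8 = (11^4)^2 ≡ 125^2 = 15625 ≡ 154 (mod 191)
11^9 = 11^8 · 11^1 ≡ 154 · 11 ≡ 166 (mod 191).
So M = 166. Alice computes K = M^5 mod 191.
166^1 ≡ 166 (mod 191)
166^2 = (166^1)^2 ≡ 166^2 = 27556 ≡ 52 (mod 191)
166^4 = (166^2)^2 ≡ 52^2 = 2704 ≡ 30 (mod 191)
166^5 = 166^4 · 166^1 ≡ 30 · 166 ≡ 14 (mod 191).

14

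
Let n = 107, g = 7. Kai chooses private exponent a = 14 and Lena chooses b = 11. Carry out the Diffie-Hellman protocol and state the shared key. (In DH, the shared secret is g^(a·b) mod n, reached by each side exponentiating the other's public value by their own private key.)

40

Kai sends A = g^a mod n = 7^14 mod 107.
7^1 ≡ 7 (mod 107)
7^2 = (7^1)^2 ≡ 7^2 = 49 ≡ 49 (mod 107)
7^4 = (7^2)^2 ≡ 49^2 = 2401 ≡ 47 (mod 107)
7^8 = (7^4)^2 ≡ 47^2 = 2209 ≡ 69 (mod 107)
7^14 = 7^8 · 7^4 · 7^2 ≡ 69 · 47 · 49 ≡ 12 (mod 107).
So A = 12. Lena then computes K = A^b mod n = 12^11 mod 107.
12^1 ≡ 12 (mod 107)
12^2 = (12^1)^2 ≡ 12^2 = 144 ≡ 37 (mod 107)
12^4 = (12^2)^2 ≡ 37^2 = 1369 ≡ 85 (mod 107)
12^8 = (12^4)^2 ≡ 85^2 = 7225 ≡ 56 (mod 107)
12^11 = 12^8 · 12^2 · 12^1 ≡ 56 · 37 · 12 ≡ 40 (mod 107).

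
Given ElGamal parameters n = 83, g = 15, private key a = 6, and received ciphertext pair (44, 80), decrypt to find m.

62

Shared mask s = c₁^a mod n = 44^6 mod 83.
44^1 ≡ 44 (mod 83)
44^2 = (44^1)^2 ≡ 44^2 = 1936 ≡ 27 (mod 83)
44^4 = (44^2)^2 ≡ 27^2 = 729 ≡ 65 (mod 83)
44^6 = 44^4 · 44^2 ≡ 65 · 27 ≡ 12 (mod 83).
So s = 12; s⁻¹ ≡ 7 (mod 83).
m = c₂ · s⁻¹ mod 83 = 80 · 7 mod 83 = 62.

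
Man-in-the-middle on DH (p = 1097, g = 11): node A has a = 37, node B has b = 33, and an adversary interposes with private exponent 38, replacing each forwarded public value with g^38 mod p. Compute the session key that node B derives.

34

Node B receives an adversary's public value M = 11^38 mod 1097 instead of the honest one.
11^1 ≡ 11 (mod 1097)
11^2 = (11^1)^2 ≡ 11^2 = 121 ≡ 121 (mod 1097)
11^4 = (11^2)^2 ≡ 121^2 = 14641 ≡ 380 (mod 1097)
11^8 = (11^4)^2 ≡ 380^2 = 144400 ≡ 693 (mod 1097)
11^16 = (11^8)^2 ≡ 693^2 = 480249 ≡ 860 (mod 1097)
11^32 = (11^16)^2 ≡ 860^2 = 739600 ≡ 222 (mod 1097)
11^38 = 11^32 · 11^4 · 11^2 ≡ 222 · 380 · 121 ≡ 1072 (mod 1097).
So M = 1072. Node B computes K = M^33 mod 1097.
1072^1 ≡ 1072 (mod 1097)
1072^2 = (1072^1)^2 ≡ 1072^2 = 1149184 ≡ 625 (mod 1097)
1072^4 = (1072^2)^2 ≡ 625^2 = 390625 ≡ 93 (mod 1097)
1072^8 = (1072^4)^2 ≡ 93^2 = 8649 ≡ 970 (mod 1097)
1072^16 = (1072^8)^2 ≡ 970^2 = 940900 ≡ 771 (mod 1097)
1072^32 = (1072^16)^2 ≡ 771^2 = 594441 ≡ 964 (mod 1097)
1072^33 = 1072^32 · 1072^1 ≡ 964 · 1072 ≡ 34 (mod 1097).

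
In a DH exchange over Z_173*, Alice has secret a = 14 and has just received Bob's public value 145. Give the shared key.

113

Shared key K = 145^14 mod 173.
145^1 ≡ 145 (mod 173)
145^2 = (145^1)^2 ≡ 145^2 = 21025 ≡ 92 (mod 173)
145^4 = (145^2)^2 ≡ 92^2 = 8464 ≡ 160 (mod 173)
145^8 = (145^4)^2 ≡ 160^2 = 25600 ≡ 169 (mod 173)
145^14 = 145^8 · 145^4 · 145^2 ≡ 169 · 160 · 92 ≡ 113 (mod 173).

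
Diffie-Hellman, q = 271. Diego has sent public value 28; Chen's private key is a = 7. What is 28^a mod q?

Shared key K = 28^7 mod 271.
28^1 ≡ 28 (mod 271)
28^2 = (28^1)^2 ≡ 28^2 = 784 ≡ 242 (mod 271)
28^4 = (28^2)^2 ≡ 242^2 = 58564 ≡ 28 (mod 271)
28^7 = 28^4 · 28^2 · 28^1 ≡ 28 · 242 · 28 ≡ 28 (mod 271).

28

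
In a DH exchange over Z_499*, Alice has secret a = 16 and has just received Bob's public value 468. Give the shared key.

Shared key K = 468^16 mod 499.
468^1 ≡ 468 (mod 499)
468^2 = (468^1)^2 ≡ 468^2 = 219024 ≡ 462 (mod 499)
468^4 = (468^2)^2 ≡ 462^2 = 213444 ≡ 371 (mod 499)
468^8 = (468^4)^2 ≡ 371^2 = 137641 ≡ 416 (mod 499)
468^16 = (468^8)^2 ≡ 416^2 = 173056 ≡ 402 (mod 499)

402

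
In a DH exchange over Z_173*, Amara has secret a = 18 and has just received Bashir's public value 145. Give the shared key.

Shared key K = 145^18 mod 173.
145^1 ≡ 145 (mod 173)
145^2 = (145^1)^2 ≡ 145^2 = 21025 ≡ 92 (mod 173)
145^4 = (145^2)^2 ≡ 92^2 = 8464 ≡ 160 (mod 173)
145^8 = (145^4)^2 ≡ 160^2 = 25600 ≡ 169 (mod 173)
145^16 = (145^8)^2 ≡ 169^2 = 28561 ≡ 16 (mod 173)
145^18 = 145^16 · 145^2 ≡ 16 · 92 ≡ 88 (mod 173).

88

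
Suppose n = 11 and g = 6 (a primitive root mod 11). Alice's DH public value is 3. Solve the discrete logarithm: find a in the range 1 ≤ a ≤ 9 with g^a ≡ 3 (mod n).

Try successive powers of 6 modulo 11:
6^1 ≡ 6
6^2 ≡ 3
Found: a = 2.

2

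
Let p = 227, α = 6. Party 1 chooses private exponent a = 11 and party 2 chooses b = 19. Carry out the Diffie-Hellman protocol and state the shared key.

180

Party 2 sends B = α^b mod p = 6^19 mod 227.
6^1 ≡ 6 (mod 227)
6^2 = (6^1)^2 ≡ 6^2 = 36 ≡ 36 (mod 227)
6^4 = (6^2)^2 ≡ 36^2 = 1296 ≡ 161 (mod 227)
6^8 = (6^4)^2 ≡ 161^2 = 25921 ≡ 43 (mod 227)
6^16 = (6^8)^2 ≡ 43^2 = 1849 ≡ 33 (mod 227)
6^19 = 6^16 · 6^2 · 6^1 ≡ 33 · 36 · 6 ≡ 91 (mod 227).
So B = 91. Party 1 then computes K = B^a mod p = 91^11 mod 227.
91^1 ≡ 91 (mod 227)
91^2 = (91^1)^2 ≡ 91^2 = 8281 ≡ 109 (mod 227)
91^4 = (91^2)^2 ≡ 109^2 = 11881 ≡ 77 (mod 227)
91^8 = (91^4)^2 ≡ 77^2 = 5929 ≡ 27 (mod 227)
91^11 = 91^8 · 91^2 · 91^1 ≡ 27 · 109 · 91 ≡ 180 (mod 227).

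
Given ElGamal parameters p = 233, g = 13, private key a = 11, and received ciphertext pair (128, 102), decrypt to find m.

64

Shared mask s = c₁^a mod p = 128^11 mod 233.
128^1 ≡ 128 (mod 233)
128^2 = (128^1)^2 ≡ 128^2 = 16384 ≡ 74 (mod 233)
128^4 = (128^2)^2 ≡ 74^2 = 5476 ≡ 117 (mod 233)
128^8 = (128^4)^2 ≡ 117^2 = 13689 ≡ 175 (mod 233)
128^11 = 128^8 · 128^2 · 128^1 ≡ 175 · 74 · 128 ≡ 38 (mod 233).
So s = 38; s⁻¹ ≡ 92 (mod 233).
m = c₂ · s⁻¹ mod 233 = 102 · 92 mod 233 = 64.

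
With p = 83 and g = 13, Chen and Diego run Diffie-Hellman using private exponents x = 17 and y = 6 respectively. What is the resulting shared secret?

Diego sends B = g^y mod p = 13^6 mod 83.
13^1 ≡ 13 (mod 83)
13^2 = (13^1)^2 ≡ 13^2 = 169 ≡ 3 (mod 83)
13^4 = (13^2)^2 ≡ 3^2 = 9 ≡ 9 (mod 83)
13^6 = 13^4 · 13^2 ≡ 9 · 3 ≡ 27 (mod 83).
So B = 27. Chen then computes K = B^x mod p = 27^17 mod 83.
27^1 ≡ 27 (mod 83)
27^2 = (27^1)^2 ≡ 27^2 = 729 ≡ 65 (mod 83)
27^4 = (27^2)^2 ≡ 65^2 = 4225 ≡ 75 (mod 83)
27^8 = (27^4)^2 ≡ 75^2 = 5625 ≡ 64 (mod 83)
27^16 = (27^8)^2 ≡ 64^2 = 4096 ≡ 29 (mod 83)
27^17 = 27^16 · 27^1 ≡ 29 · 27 ≡ 36 (mod 83).

36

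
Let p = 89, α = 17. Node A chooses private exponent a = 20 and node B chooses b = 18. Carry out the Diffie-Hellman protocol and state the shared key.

Node B sends B = α^b mod p = 17^18 mod 89.
17^1 ≡ 17 (mod 89)
17^2 = (17^1)^2 ≡ 17^2 = 289 ≡ 22 (mod 89)
17^4 = (17^2)^2 ≡ 22^2 = 484 ≡ 39 (mod 89)
17^8 = (17^4)^2 ≡ 39^2 = 1521 ≡ 8 (mod 89)
17^16 = (17^8)^2 ≡ 8^2 = 64 ≡ 64 (mod 89)
17^18 = 17^16 · 17^2 ≡ 64 · 22 ≡ 73 (mod 89).
So B = 73. Node A then computes K = B^a mod p = 73^20 mod 89.
73^1 ≡ 73 (mod 89)
73^2 = (73^1)^2 ≡ 73^2 = 5329 ≡ 78 (mod 89)
73^4 = (73^2)^2 ≡ 78^2 = 6084 ≡ 32 (mod 89)
73^8 = (73^4)^2 ≡ 32^2 = 1024 ≡ 45 (mod 89)
73^16 = (73^8)^2 ≡ 45^2 = 2025 ≡ 67 (mod 89)
73^20 = 73^16 · 73^4 ≡ 67 · 32 ≡ 8 (mod 89).

8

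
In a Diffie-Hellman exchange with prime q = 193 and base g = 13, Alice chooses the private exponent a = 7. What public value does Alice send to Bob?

164

Public value = 13^7 (mod 193).
13^1 ≡ 13 (mod 193)
13^2 = (13^1)^2 ≡ 13^2 = 169 ≡ 169 (mod 193)
13^4 = (13^2)^2 ≡ 169^2 = 28561 ≡ 190 (mod 193)
13^7 = 13^4 · 13^2 · 13^1 ≡ 190 · 169 · 13 ≡ 164 (mod 193).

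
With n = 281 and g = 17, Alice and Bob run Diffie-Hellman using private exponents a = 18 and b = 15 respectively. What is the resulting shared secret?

Bob sends B = g^b mod n = 17^15 mod 281.
17^1 ≡ 17 (mod 281)
17^2 = (17^1)^2 ≡ 17^2 = 289 ≡ 8 (mod 281)
17^4 = (17^2)^2 ≡ 8^2 = 64 ≡ 64 (mod 281)
17^8 = (17^4)^2 ≡ 64^2 = 4096 ≡ 162 (mod 281)
17^15 = 17^8 · 17^4 · 17^2 · 17^1 ≡ 162 · 64 · 8 · 17 ≡ 271 (mod 281).
So B = 271. Alice then computes K = B^a mod n = 271^18 mod 281.
271^1 ≡ 271 (mod 281)
271^2 = (271^1)^2 ≡ 271^2 = 73441 ≡ 100 (mod 281)
271^4 = (271^2)^2 ≡ 100^2 = 10000 ≡ 165 (mod 281)
271^8 = (271^4)^2 ≡ 165^2 = 27225 ≡ 249 (mod 281)
271^16 = (271^8)^2 ≡ 249^2 = 62001 ≡ 181 (mod 281)
271^18 = 271^16 · 271^2 ≡ 181 · 100 ≡ 116 (mod 281).

116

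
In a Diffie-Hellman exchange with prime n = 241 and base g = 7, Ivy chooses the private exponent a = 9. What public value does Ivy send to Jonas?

85

Public value = 7^9 (mod 241).
7^1 ≡ 7 (mod 241)
7^2 = (7^1)^2 ≡ 7^2 = 49 ≡ 49 (mod 241)
7^4 = (7^2)^2 ≡ 49^2 = 2401 ≡ 232 (mod 241)
7^8 = (7^4)^2 ≡ 232^2 = 53824 ≡ 81 (mod 241)
7^9 = 7^8 · 7^1 ≡ 81 · 7 ≡ 85 (mod 241).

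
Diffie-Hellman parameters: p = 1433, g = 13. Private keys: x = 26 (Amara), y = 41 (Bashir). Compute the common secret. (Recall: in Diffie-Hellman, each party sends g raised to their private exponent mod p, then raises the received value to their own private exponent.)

Amara sends A = g^x mod p = 13^26 mod 1433.
13^1 ≡ 13 (mod 1433)
13^2 = (13^1)^2 ≡ 13^2 = 169 ≡ 169 (mod 1433)
13^4 = (13^2)^2 ≡ 169^2 = 28561 ≡ 1334 (mod 1433)
13^8 = (13^4)^2 ≡ 1334^2 = 1779556 ≡ 1203 (mod 1433)
13^16 = (13^8)^2 ≡ 1203^2 = 1447209 ≡ 1312 (mod 1433)
13^26 = 13^16 · 13^8 · 13^2 ≡ 1312 · 1203 · 169 ≡ 164 (mod 1433).
So A = 164. Bashir then computes K = A^y mod p = 164^41 mod 1433.
164^1 ≡ 164 (mod 1433)
164^2 = (164^1)^2 ≡ 164^2 = 26896 ≡ 1102 (mod 1433)
164^4 = (164^2)^2 ≡ 1102^2 = 1214404 ≡ 653 (mod 1433)
164^8 = (164^4)^2 ≡ 653^2 = 426409 ≡ 808 (mod 1433)
164^16 = (164^8)^2 ≡ 808^2 = 652864 ≡ 849 (mod 1433)
164^32 = (164^16)^2 ≡ 849^2 = 720801 ≡ 2 (mod 1433)
164^41 = 164^32 · 164^8 · 164^1 ≡ 2 · 808 · 164 ≡ 1352 (mod 1433).

1352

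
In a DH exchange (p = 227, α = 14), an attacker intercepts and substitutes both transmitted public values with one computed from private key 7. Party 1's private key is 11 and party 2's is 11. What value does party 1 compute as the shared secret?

154

Party 1 receives an attacker's public value M = 14^7 mod 227 instead of the honest one.
14^1 ≡ 14 (mod 227)
14^2 = (14^1)^2 ≡ 14^2 = 196 ≡ 196 (mod 227)
14^4 = (14^2)^2 ≡ 196^2 = 38416 ≡ 53 (mod 227)
14^7 = 14^4 · 14^2 · 14^1 ≡ 53 · 196 · 14 ≡ 152 (mod 227).
So M = 152. Party 1 computes K = M^11 mod 227.
152^1 ≡ 152 (mod 227)
152^2 = (152^1)^2 ≡ 152^2 = 23104 ≡ 177 (mod 227)
152^4 = (152^2)^2 ≡ 177^2 = 31329 ≡ 3 (mod 227)
152^8 = (152^4)^2 ≡ 3^2 = 9 ≡ 9 (mod 227)
152^11 = 152^8 · 152^2 · 152^1 ≡ 9 · 177 · 152 ≡ 154 (mod 227).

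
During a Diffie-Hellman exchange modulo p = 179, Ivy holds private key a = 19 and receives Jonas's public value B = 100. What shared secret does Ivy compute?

116

Shared key K = 100^19 mod 179.
100^1 ≡ 100 (mod 179)
100^2 = (100^1)^2 ≡ 100^2 = 10000 ≡ 155 (mod 179)
100^4 = (100^2)^2 ≡ 155^2 = 24025 ≡ 39 (mod 179)
100^8 = (100^4)^2 ≡ 39^2 = 1521 ≡ 89 (mod 179)
100^16 = (100^8)^2 ≡ 89^2 = 7921 ≡ 45 (mod 179)
100^19 = 100^16 · 100^2 · 100^1 ≡ 45 · 155 · 100 ≡ 116 (mod 179).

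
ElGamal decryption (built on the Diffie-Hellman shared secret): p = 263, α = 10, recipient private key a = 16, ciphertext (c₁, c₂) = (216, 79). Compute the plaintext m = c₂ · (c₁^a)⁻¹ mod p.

7

Shared mask s = c₁^a mod p = 216^16 mod 263.
216^1 ≡ 216 (mod 263)
216^2 = (216^1)^2 ≡ 216^2 = 46656 ≡ 105 (mod 263)
216^4 = (216^2)^2 ≡ 105^2 = 11025 ≡ 242 (mod 263)
216^8 = (216^4)^2 ≡ 242^2 = 58564 ≡ 178 (mod 263)
216^16 = (216^8)^2 ≡ 178^2 = 31684 ≡ 124 (mod 263)
So s = 124; s⁻¹ ≡ 70 (mod 263).
m = c₂ · s⁻¹ mod 263 = 79 · 70 mod 263 = 7.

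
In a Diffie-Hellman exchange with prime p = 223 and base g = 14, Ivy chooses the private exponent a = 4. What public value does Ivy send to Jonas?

Public value = 14^{4} \pmod{223}.
14^1 ≡ 14 (mod 223)
14^2 = (14^1)^2 ≡ 14^2 = 196 ≡ 196 (mod 223)
14^4 = (14^2)^2 ≡ 196^2 = 38416 ≡ 60 (mod 223)

60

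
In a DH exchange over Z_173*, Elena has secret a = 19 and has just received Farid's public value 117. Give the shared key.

36

Shared key K = 117^19 mod 173.
117^1 ≡ 117 (mod 173)
117^2 = (117^1)^2 ≡ 117^2 = 13689 ≡ 22 (mod 173)
117^4 = (117^2)^2 ≡ 22^2 = 484 ≡ 138 (mod 173)
117^8 = (117^4)^2 ≡ 138^2 = 19044 ≡ 14 (mod 173)
117^16 = (117^8)^2 ≡ 14^2 = 196 ≡ 23 (mod 173)
117^19 = 117^16 · 117^2 · 117^1 ≡ 23 · 22 · 117 ≡ 36 (mod 173).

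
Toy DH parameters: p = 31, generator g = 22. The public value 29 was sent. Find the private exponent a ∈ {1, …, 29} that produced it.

27

Try successive powers of 22 modulo 31:
22^1 ≡ 22
22^2 ≡ 19
22^3 ≡ 15
22^4 ≡ 20
22^5 ≡ 6
22^6 ≡ 8
22^7 ≡ 21
22^8 ≡ 28
22^9 ≡ 27
22^10 ≡ 5
22^11 ≡ 17
22^12 ≡ 2
22^13 ≡ 13
22^14 ≡ 7
22^15 ≡ 30
22^16 ≡ 9
22^17 ≡ 12
22^18 ≡ 16
22^19 ≡ 11
22^20 ≡ 25
22^21 ≡ 23
22^22 ≡ 10
22^23 ≡ 3
22^24 ≡ 4
22^25 ≡ 26
22^26 ≡ 14
22^27 ≡ 29
Found: a = 27.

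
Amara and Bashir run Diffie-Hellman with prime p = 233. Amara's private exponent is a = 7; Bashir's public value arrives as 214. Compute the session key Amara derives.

141

Shared key K = 214^7 mod 233.
214^1 ≡ 214 (mod 233)
214^2 = (214^1)^2 ≡ 214^2 = 45796 ≡ 128 (mod 233)
214^4 = (214^2)^2 ≡ 128^2 = 16384 ≡ 74 (mod 233)
214^7 = 214^4 · 214^2 · 214^1 ≡ 74 · 128 · 214 ≡ 141 (mod 233).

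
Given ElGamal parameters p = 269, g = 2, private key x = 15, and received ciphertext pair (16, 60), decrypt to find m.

31

Shared mask s = c₁^x mod p = 16^15 mod 269.
16^1 ≡ 16 (mod 269)
16^2 = (16^1)^2 ≡ 16^2 = 256 ≡ 256 (mod 269)
16^4 = (16^2)^2 ≡ 256^2 = 65536 ≡ 169 (mod 269)
16^8 = (16^4)^2 ≡ 169^2 = 28561 ≡ 47 (mod 269)
16^15 = 16^8 · 16^4 · 16^2 · 16^1 ≡ 47 · 169 · 256 · 16 ≡ 54 (mod 269).
So s = 54; s⁻¹ ≡ 5 (mod 269).
m = c₂ · s⁻¹ mod 269 = 60 · 5 mod 269 = 31.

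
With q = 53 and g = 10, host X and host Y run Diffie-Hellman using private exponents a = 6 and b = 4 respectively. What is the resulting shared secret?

44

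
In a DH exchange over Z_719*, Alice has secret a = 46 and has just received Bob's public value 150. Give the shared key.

360

Shared key K = 150^46 mod 719.
150^1 ≡ 150 (mod 719)
150^2 = (150^1)^2 ≡ 150^2 = 22500 ≡ 211 (mod 719)
150^4 = (150^2)^2 ≡ 211^2 = 44521 ≡ 662 (mod 719)
150^8 = (150^4)^2 ≡ 662^2 = 438244 ≡ 373 (mod 719)
150^16 = (150^8)^2 ≡ 373^2 = 139129 ≡ 362 (mod 719)
150^32 = (150^16)^2 ≡ 362^2 = 131044 ≡ 186 (mod 719)
150^46 = 150^32 · 150^8 · 150^4 · 150^2 ≡ 186 · 373 · 662 · 211 ≡ 360 (mod 719).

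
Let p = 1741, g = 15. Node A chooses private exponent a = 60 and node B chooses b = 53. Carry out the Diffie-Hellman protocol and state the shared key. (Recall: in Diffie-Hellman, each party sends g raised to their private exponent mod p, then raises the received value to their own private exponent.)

939

Node B sends B = g^b mod p = 15^53 mod 1741.
15^1 ≡ 15 (mod 1741)
15^2 = (15^1)^2 ≡ 15^2 = 225 ≡ 225 (mod 1741)
15^4 = (15^2)^2 ≡ 225^2 = 50625 ≡ 136 (mod 1741)
15^8 = (15^4)^2 ≡ 136^2 = 18496 ≡ 1086 (mod 1741)
15^16 = (15^8)^2 ≡ 1086^2 = 1179396 ≡ 739 (mod 1741)
15^32 = (15^16)^2 ≡ 739^2 = 546121 ≡ 1188 (mod 1741)
15^53 = 15^32 · 15^16 · 15^4 · 15^1 ≡ 1188 · 739 · 136 · 15 ≡ 652 (mod 1741).
So B = 652. Node A then computes K = B^a mod p = 652^60 mod 1741.
652^1 ≡ 652 (mod 1741)
652^2 = (652^1)^2 ≡ 652^2 = 425104 ≡ 300 (mod 1741)
652^4 = (652^2)^2 ≡ 300^2 = 90000 ≡ 1209 (mod 1741)
652^8 = (652^4)^2 ≡ 1209^2 = 1461681 ≡ 982 (mod 1741)
652^16 = (652^8)^2 ≡ 982^2 = 964324 ≡ 1551 (mod 1741)
652^32 = (652^16)^2 ≡ 1551^2 = 2405601 ≡ 1280 (mod 1741)
652^60 = 652^32 · 652^16 · 652^8 · 652^4 ≡ 1280 · 1551 · 982 · 1209 ≡ 939 (mod 1741).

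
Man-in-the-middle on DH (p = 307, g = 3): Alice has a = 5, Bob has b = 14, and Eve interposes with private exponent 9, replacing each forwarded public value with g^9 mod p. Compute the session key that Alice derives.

8

Alice receives Eve's public value M = 3^9 mod 307 instead of the honest one.
3^1 ≡ 3 (mod 307)
3^2 = (3^1)^2 ≡ 3^2 = 9 ≡ 9 (mod 307)
3^4 = (3^2)^2 ≡ 9^2 = 81 ≡ 81 (mod 307)
3^8 = (3^4)^2 ≡ 81^2 = 6561 ≡ 114 (mod 307)
3^9 = 3^8 · 3^1 ≡ 114 · 3 ≡ 35 (mod 307).
So M = 35. Alice computes K = M^5 mod 307.
35^1 ≡ 35 (mod 307)
35^2 = (35^1)^2 ≡ 35^2 = 1225 ≡ 304 (mod 307)
35^4 = (35^2)^2 ≡ 304^2 = 92416 ≡ 9 (mod 307)
35^5 = 35^4 · 35^1 ≡ 9 · 35 ≡ 8 (mod 307).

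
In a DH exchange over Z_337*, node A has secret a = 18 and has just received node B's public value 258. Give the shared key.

Shared key K = 258^18 mod 337.
258^1 ≡ 258 (mod 337)
258^2 = (258^1)^2 ≡ 258^2 = 66564 ≡ 175 (mod 337)
258^4 = (258^2)^2 ≡ 175^2 = 30625 ≡ 295 (mod 337)
258^8 = (258^4)^2 ≡ 295^2 = 87025 ≡ 79 (mod 337)
258^16 = (258^8)^2 ≡ 79^2 = 6241 ≡ 175 (mod 337)
258^18 = 258^16 · 258^2 ≡ 175 · 175 ≡ 295 (mod 337).

295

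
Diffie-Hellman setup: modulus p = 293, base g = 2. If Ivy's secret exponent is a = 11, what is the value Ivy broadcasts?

290

Public value = 2^11 mod 293.
2^1 ≡ 2 (mod 293)
2^2 = (2^1)^2 ≡ 2^2 = 4 ≡ 4 (mod 293)
2^4 = (2^2)^2 ≡ 4^2 = 16 ≡ 16 (mod 293)
2^8 = (2^4)^2 ≡ 16^2 = 256 ≡ 256 (mod 293)
2^11 = 2^8 · 2^2 · 2^1 ≡ 256 · 4 · 2 ≡ 290 (mod 293).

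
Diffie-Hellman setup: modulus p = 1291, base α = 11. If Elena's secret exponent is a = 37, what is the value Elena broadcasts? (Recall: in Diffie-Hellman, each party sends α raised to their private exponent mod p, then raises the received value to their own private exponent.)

Public value = 11^37 (mod 1291).
11^1 ≡ 11 (mod 1291)
11^2 = (11^1)^2 ≡ 11^2 = 121 ≡ 121 (mod 1291)
11^4 = (11^2)^2 ≡ 121^2 = 14641 ≡ 440 (mod 1291)
11^8 = (11^4)^2 ≡ 440^2 = 193600 ≡ 1241 (mod 1291)
11^16 = (11^8)^2 ≡ 1241^2 = 1540081 ≡ 1209 (mod 1291)
11^32 = (11^16)^2 ≡ 1209^2 = 1461681 ≡ 269 (mod 1291)
11^37 = 11^32 · 11^4 · 11^1 ≡ 269 · 440 · 11 ≡ 632 (mod 1291).

632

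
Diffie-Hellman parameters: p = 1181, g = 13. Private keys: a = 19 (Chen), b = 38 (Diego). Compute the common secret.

909

Chen sends A = g^a mod p = 13^19 mod 1181.
13^1 ≡ 13 (mod 1181)
13^2 = (13^1)^2 ≡ 13^2 = 169 ≡ 169 (mod 1181)
13^4 = (13^2)^2 ≡ 169^2 = 28561 ≡ 217 (mod 1181)
13^8 = (13^4)^2 ≡ 217^2 = 47089 ≡ 1030 (mod 1181)
13^16 = (13^8)^2 ≡ 1030^2 = 1060900 ≡ 362 (mod 1181)
13^19 = 13^16 · 13^2 · 13^1 ≡ 362 · 169 · 13 ≡ 501 (mod 1181).
So A = 501. Diego then computes K = A^b mod p = 501^38 mod 1181.
501^1 ≡ 501 (mod 1181)
501^2 = (501^1)^2 ≡ 501^2 = 251001 ≡ 629 (mod 1181)
501^4 = (501^2)^2 ≡ 629^2 = 395641 ≡ 6 (mod 1181)
501^8 = (501^4)^2 ≡ 6^2 = 36 ≡ 36 (mod 1181)
501^16 = (501^8)^2 ≡ 36^2 = 1296 ≡ 115 (mod 1181)
501^32 = (501^16)^2 ≡ 115^2 = 13225 ≡ 234 (mod 1181)
501^38 = 501^32 · 501^4 · 501^2 ≡ 234 · 6 · 629 ≡ 909 (mod 1181).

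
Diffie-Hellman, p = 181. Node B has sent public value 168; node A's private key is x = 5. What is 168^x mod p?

119

Shared key K = 168^5 mod 181.
168^1 ≡ 168 (mod 181)
168^2 = (168^1)^2 ≡ 168^2 = 28224 ≡ 169 (mod 181)
168^4 = (168^2)^2 ≡ 169^2 = 28561 ≡ 144 (mod 181)
168^5 = 168^4 · 168^1 ≡ 144 · 168 ≡ 119 (mod 181).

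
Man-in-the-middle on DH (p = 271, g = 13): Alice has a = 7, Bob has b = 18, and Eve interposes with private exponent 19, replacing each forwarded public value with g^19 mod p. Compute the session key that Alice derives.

93

Alice receives Eve's public value M = 13^19 mod 271 instead of the honest one.
13^1 ≡ 13 (mod 271)
13^2 = (13^1)^2 ≡ 13^2 = 169 ≡ 169 (mod 271)
13^4 = (13^2)^2 ≡ 169^2 = 28561 ≡ 106 (mod 271)
13^8 = (13^4)^2 ≡ 106^2 = 11236 ≡ 125 (mod 271)
13^16 = (13^8)^2 ≡ 125^2 = 15625 ≡ 178 (mod 271)
13^19 = 13^16 · 13^2 · 13^1 ≡ 178 · 169 · 13 ≡ 13 (mod 271).
So M = 13. Alice computes K = M^7 mod 271.
13^1 ≡ 13 (mod 271)
13^2 = (13^1)^2 ≡ 13^2 = 169 ≡ 169 (mod 271)
13^4 = (13^2)^2 ≡ 169^2 = 28561 ≡ 106 (mod 271)
13^7 = 13^4 · 13^2 · 13^1 ≡ 106 · 169 · 13 ≡ 93 (mod 271).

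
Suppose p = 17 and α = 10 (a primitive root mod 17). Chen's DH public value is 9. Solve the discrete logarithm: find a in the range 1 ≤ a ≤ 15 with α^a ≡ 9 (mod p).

Try successive powers of 10 modulo 17:
10^1 ≡ 10
10^2 ≡ 15
10^3 ≡ 14
10^4 ≡ 4
10^5 ≡ 6
10^6 ≡ 9
Found: a = 6.

6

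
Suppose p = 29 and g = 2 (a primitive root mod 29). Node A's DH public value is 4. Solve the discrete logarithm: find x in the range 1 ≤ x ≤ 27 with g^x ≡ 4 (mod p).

Try successive powers of 2 modulo 29:
2^1 ≡ 2
2^2 ≡ 4
Found: x = 2.

2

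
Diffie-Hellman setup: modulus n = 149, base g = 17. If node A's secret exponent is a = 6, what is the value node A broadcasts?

Public value = 17^6 mod 149.
17^1 ≡ 17 (mod 149)
17^2 = (17^1)^2 ≡ 17^2 = 289 ≡ 140 (mod 149)
17^4 = (17^2)^2 ≡ 140^2 = 19600 ≡ 81 (mod 149)
17^6 = 17^4 · 17^2 ≡ 81 · 140 ≡ 16 (mod 149).

16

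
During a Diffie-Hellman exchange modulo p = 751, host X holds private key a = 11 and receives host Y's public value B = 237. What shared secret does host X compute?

Shared key K = 237^11 mod 751.
237^1 ≡ 237 (mod 751)
237^2 = (237^1)^2 ≡ 237^2 = 56169 ≡ 595 (mod 751)
237^4 = (237^2)^2 ≡ 595^2 = 354025 ≡ 304 (mod 751)
237^8 = (237^4)^2 ≡ 304^2 = 92416 ≡ 43 (mod 751)
237^11 = 237^8 · 237^2 · 237^1 ≡ 43 · 595 · 237 ≡ 71 (mod 751).

71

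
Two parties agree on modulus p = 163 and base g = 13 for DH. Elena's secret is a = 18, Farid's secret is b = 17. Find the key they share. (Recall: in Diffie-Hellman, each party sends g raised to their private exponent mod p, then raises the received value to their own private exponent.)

104

Farid sends B = g^b mod p = 13^17 mod 163.
13^1 ≡ 13 (mod 163)
13^2 = (13^1)^2 ≡ 13^2 = 169 ≡ 6 (mod 163)
13^4 = (13^2)^2 ≡ 6^2 = 36 ≡ 36 (mod 163)
13^8 = (13^4)^2 ≡ 36^2 = 1296 ≡ 155 (mod 163)
13^16 = (13^8)^2 ≡ 155^2 = 24025 ≡ 64 (mod 163)
13^17 = 13^16 · 13^1 ≡ 64 · 13 ≡ 17 (mod 163).
So B = 17. Elena then computes K = B^a mod p = 17^18 mod 163.
17^1 ≡ 17 (mod 163)
17^2 = (17^1)^2 ≡ 17^2 = 289 ≡ 126 (mod 163)
17^4 = (17^2)^2 ≡ 126^2 = 15876 ≡ 65 (mod 163)
17^8 = (17^4)^2 ≡ 65^2 = 4225 ≡ 150 (mod 163)
17^16 = (17^8)^2 ≡ 150^2 = 22500 ≡ 6 (mod 163)
17^18 = 17^16 · 17^2 ≡ 6 · 126 ≡ 104 (mod 163).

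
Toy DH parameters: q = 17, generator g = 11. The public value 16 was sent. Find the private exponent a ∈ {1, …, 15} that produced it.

8

Try successive powers of 11 modulo 17:
11^1 ≡ 11
11^2 ≡ 2
11^3 ≡ 5
11^4 ≡ 4
11^5 ≡ 10
11^6 ≡ 8
11^7 ≡ 3
11^8 ≡ 16
Found: a = 8.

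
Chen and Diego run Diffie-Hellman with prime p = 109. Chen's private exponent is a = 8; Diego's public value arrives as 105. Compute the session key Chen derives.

Shared key K = 105^8 mod 109.
105^1 ≡ 105 (mod 109)
105^2 = (105^1)^2 ≡ 105^2 = 11025 ≡ 16 (mod 109)
105^4 = (105^2)^2 ≡ 16^2 = 256 ≡ 38 (mod 109)
105^8 = (105^4)^2 ≡ 38^2 = 1444 ≡ 27 (mod 109)

27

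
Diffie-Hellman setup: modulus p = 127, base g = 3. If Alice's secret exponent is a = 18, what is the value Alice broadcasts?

4

Public value = 3^18 (mod 127).
3^1 ≡ 3 (mod 127)
3^2 = (3^1)^2 ≡ 3^2 = 9 ≡ 9 (mod 127)
3^4 = (3^2)^2 ≡ 9^2 = 81 ≡ 81 (mod 127)
3^8 = (3^4)^2 ≡ 81^2 = 6561 ≡ 84 (mod 127)
3^16 = (3^8)^2 ≡ 84^2 = 7056 ≡ 71 (mod 127)
3^18 = 3^16 · 3^2 ≡ 71 · 9 ≡ 4 (mod 127).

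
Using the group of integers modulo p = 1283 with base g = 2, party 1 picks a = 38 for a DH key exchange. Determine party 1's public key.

Public value = 2^38 (mod 1283).
2^1 ≡ 2 (mod 1283)
2^2 = (2^1)^2 ≡ 2^2 = 4 ≡ 4 (mod 1283)
2^4 = (2^2)^2 ≡ 4^2 = 16 ≡ 16 (mod 1283)
2^8 = (2^4)^2 ≡ 16^2 = 256 ≡ 256 (mod 1283)
2^16 = (2^8)^2 ≡ 256^2 = 65536 ≡ 103 (mod 1283)
2^32 = (2^16)^2 ≡ 103^2 = 10609 ≡ 345 (mod 1283)
2^38 = 2^32 · 2^4 · 2^2 ≡ 345 · 16 · 4 ≡ 269 (mod 1283).

269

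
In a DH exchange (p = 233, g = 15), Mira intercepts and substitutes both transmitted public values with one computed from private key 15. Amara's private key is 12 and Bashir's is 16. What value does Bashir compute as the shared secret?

135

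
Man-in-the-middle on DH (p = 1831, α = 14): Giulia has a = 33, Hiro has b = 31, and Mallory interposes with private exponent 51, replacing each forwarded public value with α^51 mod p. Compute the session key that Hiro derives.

Hiro receives Mallory's public value M = 14^51 mod 1831 instead of the honest one.
14^1 ≡ 14 (mod 1831)
14^2 = (14^1)^2 ≡ 14^2 = 196 ≡ 196 (mod 1831)
14^4 = (14^2)^2 ≡ 196^2 = 38416 ≡ 1796 (mod 1831)
14^8 = (14^4)^2 ≡ 1796^2 = 3225616 ≡ 1225 (mod 1831)
14^16 = (14^8)^2 ≡ 1225^2 = 1500625 ≡ 1036 (mod 1831)
14^32 = (14^16)^2 ≡ 1036^2 = 1073296 ≡ 330 (mod 1831)
14^51 = 14^32 · 14^16 · 14^2 · 14^1 ≡ 330 · 1036 · 196 · 14 ≡ 377 (mod 1831).
So M = 377. Hiro computes K = M^31 mod 1831.
377^1 ≡ 377 (mod 1831)
377^2 = (377^1)^2 ≡ 377^2 = 142129 ≡ 1142 (mod 1831)
377^4 = (377^2)^2 ≡ 1142^2 = 1304164 ≡ 492 (mod 1831)
377^8 = (377^4)^2 ≡ 492^2 = 242064 ≡ 372 (mod 1831)
377^16 = (377^8)^2 ≡ 372^2 = 138384 ≡ 1059 (mod 1831)
377^31 = 377^16 · 377^8 · 377^4 · 377^2 · 377^1 ≡ 1059 · 372 · 492 · 1142 · 377 ≡ 1610 (mod 1831).

1610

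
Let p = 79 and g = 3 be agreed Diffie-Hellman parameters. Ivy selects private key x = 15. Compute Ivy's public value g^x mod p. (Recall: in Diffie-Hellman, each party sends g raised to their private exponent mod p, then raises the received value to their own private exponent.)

58

Public value = 3^15 mod 79.
3^1 ≡ 3 (mod 79)
3^2 = (3^1)^2 ≡ 3^2 = 9 ≡ 9 (mod 79)
3^4 = (3^2)^2 ≡ 9^2 = 81 ≡ 2 (mod 79)
3^8 = (3^4)^2 ≡ 2^2 = 4 ≡ 4 (mod 79)
3^15 = 3^8 · 3^4 · 3^2 · 3^1 ≡ 4 · 2 · 9 · 3 ≡ 58 (mod 79).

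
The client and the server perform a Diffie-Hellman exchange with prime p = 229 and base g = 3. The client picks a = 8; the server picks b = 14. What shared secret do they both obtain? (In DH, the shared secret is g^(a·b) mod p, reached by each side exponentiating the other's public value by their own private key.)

The server sends B = g^b mod p = 3^14 mod 229.
3^1 ≡ 3 (mod 229)
3^2 = (3^1)^2 ≡ 3^2 = 9 ≡ 9 (mod 229)
3^4 = (3^2)^2 ≡ 9^2 = 81 ≡ 81 (mod 229)
3^8 = (3^4)^2 ≡ 81^2 = 6561 ≡ 149 (mod 229)
3^14 = 3^8 · 3^4 · 3^2 ≡ 149 · 81 · 9 ≡ 75 (mod 229).
So B = 75. The client then computes K = B^a mod p = 75^8 mod 229.
75^1 ≡ 75 (mod 229)
75^2 = (75^1)^2 ≡ 75^2 = 5625 ≡ 129 (mod 229)
75^4 = (75^2)^2 ≡ 129^2 = 16641 ≡ 153 (mod 229)
75^8 = (75^4)^2 ≡ 153^2 = 23409 ≡ 51 (mod 229)

51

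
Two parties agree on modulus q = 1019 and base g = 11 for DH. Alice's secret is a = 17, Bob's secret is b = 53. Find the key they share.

Alice sends A = g^a mod q = 11^17 mod 1019.
11^1 ≡ 11 (mod 1019)
11^2 = (11^1)^2 ≡ 11^2 = 121 ≡ 121 (mod 1019)
11^4 = (11^2)^2 ≡ 121^2 = 14641 ≡ 375 (mod 1019)
11^8 = (11^4)^2 ≡ 375^2 = 140625 ≡ 3 (mod 1019)
11^16 = (11^8)^2 ≡ 3^2 = 9 ≡ 9 (mod 1019)
11^17 = 11^16 · 11^1 ≡ 9 · 11 ≡ 99 (mod 1019).
So A = 99. Bob then computes K = A^b mod q = 99^53 mod 1019.
99^1 ≡ 99 (mod 1019)
99^2 = (99^1)^2 ≡ 99^2 = 9801 ≡ 630 (mod 1019)
99^4 = (99^2)^2 ≡ 630^2 = 396900 ≡ 509 (mod 1019)
99^8 = (99^4)^2 ≡ 509^2 = 259081 ≡ 255 (mod 1019)
99^16 = (99^8)^2 ≡ 255^2 = 65025 ≡ 828 (mod 1019)
99^32 = (99^16)^2 ≡ 828^2 = 685584 ≡ 816 (mod 1019)
99^53 = 99^32 · 99^16 · 99^4 · 99^1 ≡ 816 · 828 · 509 · 99 ≡ 23 (mod 1019).

23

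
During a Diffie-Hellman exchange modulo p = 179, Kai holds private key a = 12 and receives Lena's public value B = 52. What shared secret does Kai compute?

27

Shared key K = 52^12 mod 179.
52^1 ≡ 52 (mod 179)
52^2 = (52^1)^2 ≡ 52^2 = 2704 ≡ 19 (mod 179)
52^4 = (52^2)^2 ≡ 19^2 = 361 ≡ 3 (mod 179)
52^8 = (52^4)^2 ≡ 3^2 = 9 ≡ 9 (mod 179)
52^12 = 52^8 · 52^4 ≡ 9 · 3 ≡ 27 (mod 179).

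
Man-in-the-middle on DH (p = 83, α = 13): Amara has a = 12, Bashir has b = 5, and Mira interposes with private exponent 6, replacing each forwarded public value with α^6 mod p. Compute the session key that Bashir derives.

Bashir receives Mira's public value M = 13^6 mod 83 instead of the honest one.
13^1 ≡ 13 (mod 83)
13^2 = (13^1)^2 ≡ 13^2 = 169 ≡ 3 (mod 83)
13^4 = (13^2)^2 ≡ 3^2 = 9 ≡ 9 (mod 83)
13^6 = 13^4 · 13^2 ≡ 9 · 3 ≡ 27 (mod 83).
So M = 27. Bashir computes K = M^5 mod 83.
27^1 ≡ 27 (mod 83)
27^2 = (27^1)^2 ≡ 27^2 = 729 ≡ 65 (mod 83)
27^4 = (27^2)^2 ≡ 65^2 = 4225 ≡ 75 (mod 83)
27^5 = 27^4 · 27^1 ≡ 75 · 27 ≡ 33 (mod 83).

33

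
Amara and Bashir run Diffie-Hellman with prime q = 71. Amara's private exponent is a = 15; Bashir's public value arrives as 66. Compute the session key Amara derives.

Shared key K = 66^15 mod 71.
66^1 ≡ 66 (mod 71)
66^2 = (66^1)^2 ≡ 66^2 = 4356 ≡ 25 (mod 71)
66^4 = (66^2)^2 ≡ 25^2 = 625 ≡ 57 (mod 71)
66^8 = (66^4)^2 ≡ 57^2 = 3249 ≡ 54 (mod 71)
66^15 = 66^8 · 66^4 · 66^2 · 66^1 ≡ 54 · 57 · 25 · 66 ≡ 70 (mod 71).

70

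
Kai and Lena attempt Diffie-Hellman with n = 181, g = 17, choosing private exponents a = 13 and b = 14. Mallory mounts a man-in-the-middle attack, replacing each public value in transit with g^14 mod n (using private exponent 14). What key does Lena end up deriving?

62

Lena receives Mallory's public value M = 17^14 mod 181 instead of the honest one.
17^1 ≡ 17 (mod 181)
17^2 = (17^1)^2 ≡ 17^2 = 289 ≡ 108 (mod 181)
17^4 = (17^2)^2 ≡ 108^2 = 11664 ≡ 80 (mod 181)
17^8 = (17^4)^2 ≡ 80^2 = 6400 ≡ 65 (mod 181)
17^14 = 17^8 · 17^4 · 17^2 ≡ 65 · 80 · 108 ≡ 138 (mod 181).
So M = 138. Lena computes K = M^14 mod 181.
138^1 ≡ 138 (mod 181)
138^2 = (138^1)^2 ≡ 138^2 = 19044 ≡ 39 (mod 181)
138^4 = (138^2)^2 ≡ 39^2 = 1521 ≡ 73 (mod 181)
138^8 = (138^4)^2 ≡ 73^2 = 5329 ≡ 80 (mod 181)
138^14 = 138^8 · 138^4 · 138^2 ≡ 80 · 73 · 39 ≡ 62 (mod 181).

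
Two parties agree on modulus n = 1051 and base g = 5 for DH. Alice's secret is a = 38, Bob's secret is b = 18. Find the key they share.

Bob sends B = g^b mod n = 5^18 mod 1051.
5^1 ≡ 5 (mod 1051)
5^2 = (5^1)^2 ≡ 5^2 = 25 ≡ 25 (mod 1051)
5^4 = (5^2)^2 ≡ 25^2 = 625 ≡ 625 (mod 1051)
5^8 = (5^4)^2 ≡ 625^2 = 390625 ≡ 704 (mod 1051)
5^16 = (5^8)^2 ≡ 704^2 = 495616 ≡ 595 (mod 1051)
5^18 = 5^16 · 5^2 ≡ 595 · 25 ≡ 161 (mod 1051).
So B = 161. Alice then computes K = B^a mod n = 161^38 mod 1051.
161^1 ≡ 161 (mod 1051)
161^2 = (161^1)^2 ≡ 161^2 = 25921 ≡ 697 (mod 1051)
161^4 = (161^2)^2 ≡ 697^2 = 485809 ≡ 247 (mod 1051)
161^8 = (161^4)^2 ≡ 247^2 = 61009 ≡ 51 (mod 1051)
161^16 = (161^8)^2 ≡ 51^2 = 2601 ≡ 499 (mod 1051)
161^32 = (161^16)^2 ≡ 499^2 = 249001 ≡ 965 (mod 1051)
161^38 = 161^32 · 161^4 · 161^2 ≡ 965 · 247 · 697 ≡ 814 (mod 1051).

814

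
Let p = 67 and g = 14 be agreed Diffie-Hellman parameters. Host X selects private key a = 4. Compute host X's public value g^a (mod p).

25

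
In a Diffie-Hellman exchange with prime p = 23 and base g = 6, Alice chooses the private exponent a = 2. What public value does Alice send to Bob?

13

Public value = 6^2 mod 23.
6^1 ≡ 6 (mod 23)
6^2 = (6^1)^2 ≡ 6^2 = 36 ≡ 13 (mod 23)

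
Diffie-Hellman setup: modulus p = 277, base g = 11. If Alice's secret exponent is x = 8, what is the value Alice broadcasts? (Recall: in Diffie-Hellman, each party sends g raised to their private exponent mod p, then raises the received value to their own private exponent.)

Public value = 11^8 mod 277.
11^1 ≡ 11 (mod 277)
11^2 = (11^1)^2 ≡ 11^2 = 121 ≡ 121 (mod 277)
11^4 = (11^2)^2 ≡ 121^2 = 14641 ≡ 237 (mod 277)
11^8 = (11^4)^2 ≡ 237^2 = 56169 ≡ 215 (mod 277)

215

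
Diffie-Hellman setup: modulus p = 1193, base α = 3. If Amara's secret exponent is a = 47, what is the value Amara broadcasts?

640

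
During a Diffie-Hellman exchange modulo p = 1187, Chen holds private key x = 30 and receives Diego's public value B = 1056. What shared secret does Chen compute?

409

Shared key K = 1056^30 mod 1187.
1056^1 ≡ 1056 (mod 1187)
1056^2 = (1056^1)^2 ≡ 1056^2 = 1115136 ≡ 543 (mod 1187)
1056^4 = (1056^2)^2 ≡ 543^2 = 294849 ≡ 473 (mod 1187)
1056^8 = (1056^4)^2 ≡ 473^2 = 223729 ≡ 573 (mod 1187)
1056^16 = (1056^8)^2 ≡ 573^2 = 328329 ≡ 717 (mod 1187)
1056^30 = 1056^16 · 1056^8 · 1056^4 · 1056^2 ≡ 717 · 573 · 473 · 543 ≡ 409 (mod 1187).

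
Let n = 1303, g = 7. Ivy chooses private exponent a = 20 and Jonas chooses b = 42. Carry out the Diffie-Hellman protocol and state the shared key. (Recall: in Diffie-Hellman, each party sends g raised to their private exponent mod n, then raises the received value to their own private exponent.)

Ivy sends A = g^a mod n = 7^20 mod 1303.
7^1 ≡ 7 (mod 1303)
7^2 = (7^1)^2 ≡ 7^2 = 49 ≡ 49 (mod 1303)
7^4 = (7^2)^2 ≡ 49^2 = 2401 ≡ 1098 (mod 1303)
7^8 = (7^4)^2 ≡ 1098^2 = 1205604 ≡ 329 (mod 1303)
7^16 = (7^8)^2 ≡ 329^2 = 108241 ≡ 92 (mod 1303)
7^20 = 7^16 · 7^4 ≡ 92 · 1098 ≡ 685 (mod 1303).
So A = 685. Jonas then computes K = A^b mod n = 685^42 mod 1303.
685^1 ≡ 685 (mod 1303)
685^2 = (685^1)^2 ≡ 685^2 = 469225 ≡ 145 (mod 1303)
685^4 = (685^2)^2 ≡ 145^2 = 21025 ≡ 177 (mod 1303)
685^8 = (685^4)^2 ≡ 177^2 = 31329 ≡ 57 (mod 1303)
685^16 = (685^8)^2 ≡ 57^2 = 3249 ≡ 643 (mod 1303)
685^32 = (685^16)^2 ≡ 643^2 = 413449 ≡ 398 (mod 1303)
685^42 = 685^32 · 685^8 · 685^2 ≡ 398 · 57 · 145 ≡ 698 (mod 1303).

698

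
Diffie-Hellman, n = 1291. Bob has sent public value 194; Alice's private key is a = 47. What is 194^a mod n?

433

Shared key K = 194^47 mod 1291.
194^1 ≡ 194 (mod 1291)
194^2 = (194^1)^2 ≡ 194^2 = 37636 ≡ 197 (mod 1291)
194^4 = (194^2)^2 ≡ 197^2 = 38809 ≡ 79 (mod 1291)
194^8 = (194^4)^2 ≡ 79^2 = 6241 ≡ 1077 (mod 1291)
194^16 = (194^8)^2 ≡ 1077^2 = 1159929 ≡ 611 (mod 1291)
194^32 = (194^16)^2 ≡ 611^2 = 373321 ≡ 222 (mod 1291)
194^47 = 194^32 · 194^8 · 194^4 · 194^2 · 194^1 ≡ 222 · 1077 · 79 · 197 · 194 ≡ 433 (mod 1291).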